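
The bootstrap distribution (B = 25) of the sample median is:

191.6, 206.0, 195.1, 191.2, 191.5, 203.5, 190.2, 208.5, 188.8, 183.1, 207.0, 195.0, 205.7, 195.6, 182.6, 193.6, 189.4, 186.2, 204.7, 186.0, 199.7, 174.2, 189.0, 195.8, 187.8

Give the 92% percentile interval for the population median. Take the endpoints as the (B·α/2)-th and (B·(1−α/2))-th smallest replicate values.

(174.2, 207.0)

Sorted replicates: 174.2, 182.6, 183.1, 186.0, 186.2, 187.8, 188.8, 189.0, 189.4, 190.2, 191.2, 191.5, 191.6, 193.6, 195.0, 195.1, 195.6, 195.8, 199.7, 203.5, 204.7, 205.7, 206.0, 207.0, 208.5
α = 0.08; lower rank = 25 × 0.040 = 1; upper rank = 25 × 0.960 = 24.
The 1st smallest replicate is 174.2; the 24th is 207.0.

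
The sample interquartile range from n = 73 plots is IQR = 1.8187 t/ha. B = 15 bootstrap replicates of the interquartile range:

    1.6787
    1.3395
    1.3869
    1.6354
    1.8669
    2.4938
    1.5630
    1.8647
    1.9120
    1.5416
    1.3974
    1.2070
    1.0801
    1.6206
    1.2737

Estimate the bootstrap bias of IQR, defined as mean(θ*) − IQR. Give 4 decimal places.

bias = −0.2279

mean(θ*) = (1.6787 + 1.3395 + 1.3869 + 1.6354 + 1.8669 + 2.4938 + 1.5630 + 1.8647 + 1.9120 + 1.5416 + 1.3974 + 1.2070 + 1.0801 + 1.6206 + 1.2737) / 15 = 1.59075
bias = 1.59075 − 1.8187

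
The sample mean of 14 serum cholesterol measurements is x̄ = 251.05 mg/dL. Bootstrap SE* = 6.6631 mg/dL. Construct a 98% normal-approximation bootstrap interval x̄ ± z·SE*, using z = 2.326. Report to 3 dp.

Margin = 2.326 × 6.6631 = 15.4984
Interval: 251.05 ± 15.4984

(235.552, 266.548)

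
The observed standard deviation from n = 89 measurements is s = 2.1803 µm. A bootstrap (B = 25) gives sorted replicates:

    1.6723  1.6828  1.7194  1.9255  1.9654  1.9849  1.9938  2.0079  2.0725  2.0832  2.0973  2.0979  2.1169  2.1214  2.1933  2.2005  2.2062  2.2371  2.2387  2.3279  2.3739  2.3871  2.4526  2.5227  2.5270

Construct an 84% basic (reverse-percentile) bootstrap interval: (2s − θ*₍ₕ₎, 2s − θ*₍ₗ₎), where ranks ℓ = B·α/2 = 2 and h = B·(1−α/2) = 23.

(1.9080, 2.6778)

Percentile endpoints at ranks 2 and 23: θ*₍2₎ = 1.6828, θ*₍23₎ = 2.4526.
Basic interval reflects these around s:
  lower = 2 × 2.1803 − 2.4526 = 1.9080
  upper = 2 × 2.1803 − 1.6828 = 2.6778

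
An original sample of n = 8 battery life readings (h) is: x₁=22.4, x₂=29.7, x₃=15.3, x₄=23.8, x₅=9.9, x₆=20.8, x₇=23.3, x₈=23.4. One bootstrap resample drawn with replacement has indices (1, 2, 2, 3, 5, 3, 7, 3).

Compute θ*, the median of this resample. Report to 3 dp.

Resample values: 22.4, 29.7, 29.7, 15.3, 9.9, 15.3, 23.3, 15.3.
Sorted: 9.9, 15.3, 15.3, 15.3, 22.4, 23.3, 29.7, 29.7
Median = average of the two middle values = 18.850

θ* = 18.850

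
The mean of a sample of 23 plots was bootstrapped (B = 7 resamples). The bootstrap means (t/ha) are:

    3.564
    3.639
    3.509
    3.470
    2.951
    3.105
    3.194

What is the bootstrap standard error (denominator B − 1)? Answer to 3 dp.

Bootstrap SE is the standard deviation of the 7 replicate means.
Mean of replicates: (3.564 + 3.639 + 3.509 + 3.470 + 2.951 + 3.105 + 3.194) / 7 = 23.4320 / 7 = 3.3474
Sum of squared deviations: (+0.2166)² + (+0.2916)² + (+0.1616)² + (+0.1226)² + (−0.3964)² + (−0.2424)² + (−0.1534)² = 0.4125
Variance = 0.4125 / 6 = 0.0688
SE* = √0.0688

SE* = 0.262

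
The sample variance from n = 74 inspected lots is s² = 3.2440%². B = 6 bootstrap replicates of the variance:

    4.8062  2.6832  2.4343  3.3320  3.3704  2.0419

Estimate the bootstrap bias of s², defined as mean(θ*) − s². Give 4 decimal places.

bias = −0.1327

mean(θ*) = (4.8062 + 2.6832 + 2.4343 + 3.3320 + 3.3704 + 2.0419) / 6 = 3.11133
bias = 3.11133 − 3.2440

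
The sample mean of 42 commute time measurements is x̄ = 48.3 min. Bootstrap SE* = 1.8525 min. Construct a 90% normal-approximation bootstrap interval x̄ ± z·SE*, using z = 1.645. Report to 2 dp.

Margin = 1.645 × 1.8525 = 3.047
Interval: 48.3 ± 3.047

(45.25, 51.35)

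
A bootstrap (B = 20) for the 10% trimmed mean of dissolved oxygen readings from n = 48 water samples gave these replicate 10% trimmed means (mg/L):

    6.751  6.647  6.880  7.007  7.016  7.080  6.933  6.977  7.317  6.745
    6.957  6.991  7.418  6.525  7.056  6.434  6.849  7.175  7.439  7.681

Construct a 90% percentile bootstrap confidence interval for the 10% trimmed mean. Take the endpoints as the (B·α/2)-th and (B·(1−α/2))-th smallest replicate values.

Sorted replicates: 6.434, 6.525, 6.647, 6.745, 6.751, 6.849, 6.880, 6.933, 6.957, 6.977, 6.991, 7.007, 7.016, 7.056, 7.080, 7.175, 7.317, 7.418, 7.439, 7.681
α = 0.10; lower rank = 20 × 0.050 = 1; upper rank = 20 × 0.950 = 19.
The 1st smallest replicate is 6.434; the 19th is 7.439.

(6.434, 7.439)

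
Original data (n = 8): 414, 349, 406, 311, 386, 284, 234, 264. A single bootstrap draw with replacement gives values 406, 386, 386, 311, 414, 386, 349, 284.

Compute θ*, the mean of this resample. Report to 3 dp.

Mean = (406 + 386 + 386 + 311 + 414 + 386 + 349 + 284) / 8 = 2922.0 / 8 = 365.250

θ* = 365.250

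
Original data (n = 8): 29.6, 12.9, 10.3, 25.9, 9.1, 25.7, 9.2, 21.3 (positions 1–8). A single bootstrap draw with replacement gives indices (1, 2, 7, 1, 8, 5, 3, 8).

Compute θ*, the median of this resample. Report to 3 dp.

Resample values: 29.6, 12.9, 9.2, 29.6, 21.3, 9.1, 10.3, 21.3.
Sorted: 9.1, 9.2, 10.3, 12.9, 21.3, 21.3, 29.6, 29.6
Median = average of the two middle values = 17.100

θ* = 17.100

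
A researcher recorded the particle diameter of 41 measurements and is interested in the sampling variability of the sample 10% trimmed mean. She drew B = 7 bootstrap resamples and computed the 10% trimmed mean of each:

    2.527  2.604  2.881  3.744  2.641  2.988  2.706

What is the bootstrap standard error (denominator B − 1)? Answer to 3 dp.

SE* = 0.417

Bootstrap SE is the standard deviation of the 7 replicate 10% trimmed means.
Mean of replicates: (2.527 + 2.604 + 2.881 + 3.744 + 2.641 + 2.988 + 2.706) / 7 = 20.0910 / 7 = 2.8701
Sum of squared deviations: (−0.3431)² + (−0.2661)² + (+0.0109)² + (+0.8739)² + (−0.2291)² + (+0.1179)² + (−0.1641)² = 1.0457
Variance = 1.0457 / 6 = 0.1743
SE* = √0.1743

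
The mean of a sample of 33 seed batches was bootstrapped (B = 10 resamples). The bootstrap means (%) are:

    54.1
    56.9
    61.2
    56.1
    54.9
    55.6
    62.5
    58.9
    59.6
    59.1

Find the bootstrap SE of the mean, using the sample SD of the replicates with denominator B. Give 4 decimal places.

Bootstrap SE is the standard deviation of the 10 replicate means.
Mean of replicates: (54.1 + 56.9 + 61.2 + 56.1 + 54.9 + 55.6 + 62.5 + 58.9 + 59.6 + 59.1) / 10 = 578.90000 / 10 = 57.89000
Sum of squared deviations: (−3.79000)² + (−0.99000)² + (+3.31000)² + (−1.79000)² + (−2.99000)² + (−2.29000)² + (+4.61000)² + (+1.01000)² + (+1.71000)² + (+1.21000)² = 70.34900
Variance = 70.34900 / 10 = 7.03490
SE* = √7.03490

SE* = 2.6523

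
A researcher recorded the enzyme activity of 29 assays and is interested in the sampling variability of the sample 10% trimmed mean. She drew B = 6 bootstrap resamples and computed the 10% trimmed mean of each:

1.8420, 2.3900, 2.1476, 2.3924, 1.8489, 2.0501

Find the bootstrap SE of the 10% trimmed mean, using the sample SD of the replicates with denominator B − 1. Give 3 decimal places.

Bootstrap SE is the standard deviation of the 6 replicate 10% trimmed means.
Mean of replicates: (1.8420 + 2.3900 + 2.1476 + 2.3924 + 1.8489 + 2.0501) / 6 = 12.67100 / 6 = 2.11183
Sum of squared deviations: (−0.26983)² + (+0.27817)² + (+0.03577)² + (+0.28057)² + (−0.26293)² + (−0.06173)² = 0.30313
Variance = 0.30313 / 5 = 0.06063
SE* = √0.06063

SE* = 0.246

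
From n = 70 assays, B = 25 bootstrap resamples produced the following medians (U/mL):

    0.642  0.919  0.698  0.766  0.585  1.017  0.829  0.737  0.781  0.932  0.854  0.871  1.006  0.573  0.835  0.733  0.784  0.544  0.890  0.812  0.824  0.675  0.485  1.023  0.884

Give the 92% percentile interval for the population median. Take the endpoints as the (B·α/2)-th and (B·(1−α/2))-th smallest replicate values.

Sorted replicates: 0.485, 0.544, 0.573, 0.585, 0.642, 0.675, 0.698, 0.733, 0.737, 0.766, 0.781, 0.784, 0.812, 0.824, 0.829, 0.835, 0.854, 0.871, 0.884, 0.890, 0.919, 0.932, 1.006, 1.017, 1.023
α = 0.08; lower rank = 25 × 0.040 = 1; upper rank = 25 × 0.960 = 24.
The 1st smallest replicate is 0.485; the 24th is 1.017.

(0.485, 1.017)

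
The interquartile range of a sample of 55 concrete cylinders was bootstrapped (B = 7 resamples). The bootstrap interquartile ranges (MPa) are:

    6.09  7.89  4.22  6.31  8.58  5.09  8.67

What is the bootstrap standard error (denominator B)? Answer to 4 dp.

SE* = 1.6079

Bootstrap SE is the standard deviation of the 7 replicate interquartile ranges.
Mean of replicates: (6.09 + 7.89 + 4.22 + 6.31 + 8.58 + 5.09 + 8.67) / 7 = 46.85000 / 7 = 6.69286
Sum of squared deviations: (−0.60286)² + (+1.19714)² + (−2.47286)² + (−0.38286)² + (+1.88714)² + (−1.60286)² + (+1.97714)² = 18.09774
Variance = 18.09774 / 7 = 2.58539
SE* = √2.58539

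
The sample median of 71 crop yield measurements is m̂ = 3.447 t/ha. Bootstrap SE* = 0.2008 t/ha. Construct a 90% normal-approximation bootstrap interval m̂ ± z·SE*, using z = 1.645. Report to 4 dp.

(3.1167, 3.7773)

Margin = 1.645 × 0.2008 = 0.33032
Interval: 3.447 ± 0.33032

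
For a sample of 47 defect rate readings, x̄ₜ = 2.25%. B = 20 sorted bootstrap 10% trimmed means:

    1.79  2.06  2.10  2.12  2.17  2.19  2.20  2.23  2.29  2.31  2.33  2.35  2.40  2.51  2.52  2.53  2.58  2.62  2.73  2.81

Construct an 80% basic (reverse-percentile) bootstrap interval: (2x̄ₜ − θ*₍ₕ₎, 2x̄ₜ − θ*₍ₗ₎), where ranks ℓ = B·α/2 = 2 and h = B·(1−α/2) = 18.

(1.88, 2.44)

Percentile endpoints at ranks 2 and 18: θ*₍2₎ = 2.06, θ*₍18₎ = 2.62.
Basic interval reflects these around x̄ₜ:
  lower = 2 × 2.25 − 2.62 = 1.88
  upper = 2 × 2.25 − 2.06 = 2.44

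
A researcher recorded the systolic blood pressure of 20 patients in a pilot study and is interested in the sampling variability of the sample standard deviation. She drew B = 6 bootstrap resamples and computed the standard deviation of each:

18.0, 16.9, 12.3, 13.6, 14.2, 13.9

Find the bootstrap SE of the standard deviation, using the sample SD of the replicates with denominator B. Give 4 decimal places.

SE* = 1.9794

Bootstrap SE is the standard deviation of the 6 replicate standard deviations.
Mean of replicates: (18.0 + 16.9 + 12.3 + 13.6 + 14.2 + 13.9) / 6 = 88.90000 / 6 = 14.81667
Sum of squared deviations: (+3.18333)² + (+2.08333)² + (−2.51667)² + (−1.21667)² + (−0.61667)² + (−0.91667)² = 23.50833
Variance = 23.50833 / 6 = 3.91806
SE* = √3.91806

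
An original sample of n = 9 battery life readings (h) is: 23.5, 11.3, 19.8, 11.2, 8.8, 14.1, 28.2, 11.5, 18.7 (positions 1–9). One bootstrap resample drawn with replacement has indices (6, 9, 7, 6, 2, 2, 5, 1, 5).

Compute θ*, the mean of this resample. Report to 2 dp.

Resample values: 14.1, 18.7, 28.2, 14.1, 11.3, 11.3, 8.8, 23.5, 8.8.
Mean = (14.1 + 18.7 + 28.2 + 14.1 + 11.3 + 11.3 + 8.8 + 23.5 + 8.8) / 9 = 138.80 / 9 = 15.42

θ* = 15.42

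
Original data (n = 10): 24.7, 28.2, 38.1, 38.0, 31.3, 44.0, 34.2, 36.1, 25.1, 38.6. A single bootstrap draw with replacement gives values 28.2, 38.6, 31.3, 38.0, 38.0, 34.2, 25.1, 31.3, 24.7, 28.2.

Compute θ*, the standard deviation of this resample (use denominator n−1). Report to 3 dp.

θ* = 5.277

Mean = 31.7600; sum of squared deviations = 250.5840
s² = 250.5840 / 9 = 27.8427
s = √27.8427 = 5.277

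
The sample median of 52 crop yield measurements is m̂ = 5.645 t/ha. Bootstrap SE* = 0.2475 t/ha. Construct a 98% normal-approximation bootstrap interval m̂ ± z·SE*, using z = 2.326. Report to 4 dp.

(5.0693, 6.2207)

Margin = 2.326 × 0.2475 = 0.57569
Interval: 5.645 ± 0.57569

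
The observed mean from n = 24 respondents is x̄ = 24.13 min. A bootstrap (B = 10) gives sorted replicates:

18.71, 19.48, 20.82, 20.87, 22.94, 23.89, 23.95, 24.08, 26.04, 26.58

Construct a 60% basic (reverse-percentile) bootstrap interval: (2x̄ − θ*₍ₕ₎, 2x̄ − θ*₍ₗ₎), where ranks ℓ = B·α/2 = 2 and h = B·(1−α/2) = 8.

(24.18, 28.78)

Percentile endpoints at ranks 2 and 8: θ*₍2₎ = 19.48, θ*₍8₎ = 24.08.
Basic interval reflects these around x̄:
  lower = 2 × 24.13 − 24.08 = 24.18
  upper = 2 × 24.13 − 19.48 = 28.78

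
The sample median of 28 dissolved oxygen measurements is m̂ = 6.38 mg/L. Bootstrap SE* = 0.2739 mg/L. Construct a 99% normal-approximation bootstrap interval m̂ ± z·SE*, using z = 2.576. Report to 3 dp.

Margin = 2.576 × 0.2739 = 0.7056
Interval: 6.38 ± 0.7056

(5.674, 7.086)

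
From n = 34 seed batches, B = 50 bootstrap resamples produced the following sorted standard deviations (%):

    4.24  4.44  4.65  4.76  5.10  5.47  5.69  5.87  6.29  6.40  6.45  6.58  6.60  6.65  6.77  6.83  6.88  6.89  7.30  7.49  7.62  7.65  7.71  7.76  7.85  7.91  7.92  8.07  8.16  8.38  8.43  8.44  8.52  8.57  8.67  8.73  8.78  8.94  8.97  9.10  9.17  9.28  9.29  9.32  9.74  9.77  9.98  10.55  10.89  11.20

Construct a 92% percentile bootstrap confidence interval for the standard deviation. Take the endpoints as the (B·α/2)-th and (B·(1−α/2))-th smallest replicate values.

α = 0.08; lower rank = 50 × 0.040 = 2; upper rank = 50 × 0.960 = 48.
The 2nd smallest replicate is 4.44; the 48th is 10.55.

(4.44, 10.55)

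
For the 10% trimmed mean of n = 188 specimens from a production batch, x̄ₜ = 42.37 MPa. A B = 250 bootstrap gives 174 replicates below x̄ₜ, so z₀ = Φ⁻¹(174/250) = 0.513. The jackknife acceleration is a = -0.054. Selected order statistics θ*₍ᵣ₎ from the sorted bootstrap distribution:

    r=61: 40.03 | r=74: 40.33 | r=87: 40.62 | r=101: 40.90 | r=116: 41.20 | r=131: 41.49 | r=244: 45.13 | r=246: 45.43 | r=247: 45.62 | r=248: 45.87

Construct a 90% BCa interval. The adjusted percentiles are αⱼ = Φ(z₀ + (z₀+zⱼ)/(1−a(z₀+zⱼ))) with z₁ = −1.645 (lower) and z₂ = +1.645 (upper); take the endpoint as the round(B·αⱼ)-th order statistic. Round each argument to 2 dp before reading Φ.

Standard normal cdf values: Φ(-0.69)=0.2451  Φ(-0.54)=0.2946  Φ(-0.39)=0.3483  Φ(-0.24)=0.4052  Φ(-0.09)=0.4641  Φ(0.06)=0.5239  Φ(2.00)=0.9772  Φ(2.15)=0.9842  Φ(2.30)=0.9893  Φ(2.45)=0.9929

Lower: z₀ + z₁ = 0.513 + (-1.645) = -1.132; 1 − a(z₀+z₁) = 1 − (-0.054)(-1.132) = 0.9389; argument = 0.513 + (-1.132)/0.9389 = -0.6927 → -0.69.
α₁ = Φ(-0.69) = 0.2451; rank = round(250 × 0.2451) = 61; θ*₍61₎ = 40.03.
Upper: z₀ + z₂ = 2.158; 1 − a(z₀+z₂) = 1.1165; argument = 2.4458 → 2.45; α₂ = 0.9929; rank = 248; θ*₍248₎ = 45.87.

(40.03, 45.87)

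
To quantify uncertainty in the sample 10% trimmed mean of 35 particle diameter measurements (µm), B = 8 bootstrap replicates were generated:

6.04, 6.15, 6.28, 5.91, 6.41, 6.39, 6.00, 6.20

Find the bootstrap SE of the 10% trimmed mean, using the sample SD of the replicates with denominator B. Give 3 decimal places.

Bootstrap SE is the standard deviation of the 8 replicate 10% trimmed means.
Mean of replicates: (6.04 + 6.15 + 6.28 + 5.91 + 6.41 + 6.39 + 6.00 + 6.20) / 8 = 49.3800 / 8 = 6.1725
Sum of squared deviations: (−0.1325)² + (−0.0225)² + (+0.1075)² + (−0.2625)² + (+0.2375)² + (+0.2175)² + (−0.1725)² + (+0.0275)² = 0.2327
Variance = 0.2327 / 8 = 0.0291
SE* = √0.0291

SE* = 0.171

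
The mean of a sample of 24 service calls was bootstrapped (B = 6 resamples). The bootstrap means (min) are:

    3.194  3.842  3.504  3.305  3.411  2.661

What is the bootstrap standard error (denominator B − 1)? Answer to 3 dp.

SE* = 0.391

Bootstrap SE is the standard deviation of the 6 replicate means.
Mean of replicates: (3.194 + 3.842 + 3.504 + 3.305 + 3.411 + 2.661) / 6 = 19.9170 / 6 = 3.3195
Sum of squared deviations: (−0.1255)² + (+0.5225)² + (+0.1845)² + (−0.0145)² + (+0.0915)² + (−0.6585)² = 0.7650
Variance = 0.7650 / 5 = 0.1530
SE* = √0.1530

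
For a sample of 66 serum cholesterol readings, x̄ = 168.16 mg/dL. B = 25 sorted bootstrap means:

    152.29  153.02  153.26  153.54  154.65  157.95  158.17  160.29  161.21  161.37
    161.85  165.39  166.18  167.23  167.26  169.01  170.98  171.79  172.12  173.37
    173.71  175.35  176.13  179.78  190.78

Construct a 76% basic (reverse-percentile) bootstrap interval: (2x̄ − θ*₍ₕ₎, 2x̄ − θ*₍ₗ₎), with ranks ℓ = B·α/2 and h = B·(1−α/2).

Percentile endpoints at ranks 3 and 22: θ*₍3₎ = 153.26, θ*₍22₎ = 175.35.
Basic interval reflects these around x̄:
  lower = 2 × 168.16 − 175.35 = 160.97
  upper = 2 × 168.16 − 153.26 = 183.06

(160.97, 183.06)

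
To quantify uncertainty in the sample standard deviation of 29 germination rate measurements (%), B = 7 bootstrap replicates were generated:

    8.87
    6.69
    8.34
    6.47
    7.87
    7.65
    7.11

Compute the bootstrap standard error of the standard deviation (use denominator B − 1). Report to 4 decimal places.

Bootstrap SE is the standard deviation of the 7 replicate standard deviations.
Mean of replicates: (8.87 + 6.69 + 8.34 + 6.47 + 7.87 + 7.65 + 7.11) / 7 = 53.00000 / 7 = 7.57143
Sum of squared deviations: (+1.29857)² + (−0.88143)² + (+0.76857)² + (−1.10143)² + (+0.29857)² + (+0.07857)² + (−0.46143)² = 4.57529
Variance = 4.57529 / 6 = 0.76255
SE* = √0.76255

SE* = 0.8732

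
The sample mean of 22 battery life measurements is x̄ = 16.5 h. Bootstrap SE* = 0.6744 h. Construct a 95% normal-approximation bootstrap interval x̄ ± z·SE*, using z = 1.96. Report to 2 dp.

Margin = 1.96 × 0.6744 = 1.322
Interval: 16.5 ± 1.322

(15.18, 17.82)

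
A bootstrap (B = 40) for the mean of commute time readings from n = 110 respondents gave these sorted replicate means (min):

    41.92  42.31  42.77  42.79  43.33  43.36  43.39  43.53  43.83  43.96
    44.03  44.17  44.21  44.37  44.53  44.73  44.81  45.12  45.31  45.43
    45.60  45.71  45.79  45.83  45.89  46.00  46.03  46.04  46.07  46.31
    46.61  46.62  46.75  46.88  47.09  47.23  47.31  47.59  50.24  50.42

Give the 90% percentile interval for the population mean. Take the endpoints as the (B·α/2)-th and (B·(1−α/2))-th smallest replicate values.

α = 0.10; lower rank = 40 × 0.050 = 2; upper rank = 40 × 0.950 = 38.
The 2nd smallest replicate is 42.31; the 38th is 47.59.

(42.31, 47.59)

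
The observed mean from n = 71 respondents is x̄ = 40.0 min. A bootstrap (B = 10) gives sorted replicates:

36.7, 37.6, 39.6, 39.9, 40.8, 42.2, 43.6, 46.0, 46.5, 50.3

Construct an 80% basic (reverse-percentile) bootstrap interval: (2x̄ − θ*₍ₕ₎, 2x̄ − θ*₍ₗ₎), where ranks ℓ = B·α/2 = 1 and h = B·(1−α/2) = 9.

Percentile endpoints at ranks 1 and 9: θ*₍1₎ = 36.7, θ*₍9₎ = 46.5.
Basic interval reflects these around x̄:
  lower = 2 × 40.0 − 46.5 = 33.5
  upper = 2 × 40.0 − 36.7 = 43.3

(33.5, 43.3)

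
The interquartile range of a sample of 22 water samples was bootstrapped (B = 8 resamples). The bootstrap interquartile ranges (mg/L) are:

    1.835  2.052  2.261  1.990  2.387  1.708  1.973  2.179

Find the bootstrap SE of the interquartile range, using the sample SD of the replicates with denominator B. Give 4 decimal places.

SE* = 0.2084

Bootstrap SE is the standard deviation of the 8 replicate interquartile ranges.
Mean of replicates: (1.835 + 2.052 + 2.261 + 1.990 + 2.387 + 1.708 + 1.973 + 2.179) / 8 = 16.38500 / 8 = 2.04813
Sum of squared deviations: (−0.21313)² + (+0.00387)² + (+0.21287)² + (−0.05813)² + (+0.33887)² + (−0.34013)² + (−0.07513)² + (+0.13087)² = 0.34742
Variance = 0.34742 / 8 = 0.04343
SE* = √0.04343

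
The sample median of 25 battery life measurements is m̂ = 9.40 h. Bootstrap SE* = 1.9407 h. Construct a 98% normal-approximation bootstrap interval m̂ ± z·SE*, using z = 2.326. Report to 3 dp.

Margin = 2.326 × 1.9407 = 4.5141
Interval: 9.40 ± 4.5141

(4.886, 13.914)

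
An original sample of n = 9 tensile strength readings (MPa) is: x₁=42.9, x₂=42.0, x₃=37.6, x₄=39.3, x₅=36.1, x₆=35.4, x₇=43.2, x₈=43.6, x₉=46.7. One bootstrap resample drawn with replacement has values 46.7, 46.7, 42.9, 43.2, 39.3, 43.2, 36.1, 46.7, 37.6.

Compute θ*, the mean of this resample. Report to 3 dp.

Mean = (46.7 + 46.7 + 42.9 + 43.2 + 39.3 + 43.2 + 36.1 + 46.7 + 37.6) / 9 = 382.40 / 9 = 42.489

θ* = 42.489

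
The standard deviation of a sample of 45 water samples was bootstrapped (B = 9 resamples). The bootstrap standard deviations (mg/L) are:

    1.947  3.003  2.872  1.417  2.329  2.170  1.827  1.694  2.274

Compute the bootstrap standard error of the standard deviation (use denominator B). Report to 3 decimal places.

Bootstrap SE is the standard deviation of the 9 replicate standard deviations.
Mean of replicates: (1.947 + 3.003 + 2.872 + 1.417 + 2.329 + 2.170 + 1.827 + 1.694 + 2.274) / 9 = 19.5330 / 9 = 2.1703
Sum of squared deviations: (−0.2233)² + (+0.8327)² + (+0.7017)² + (−0.7533)² + (+0.1587)² + (−0.0003)² + (−0.3433)² + (−0.4763)² + (+0.1037)² = 2.1838
Variance = 2.1838 / 9 = 0.2426
SE* = √0.2426

SE* = 0.493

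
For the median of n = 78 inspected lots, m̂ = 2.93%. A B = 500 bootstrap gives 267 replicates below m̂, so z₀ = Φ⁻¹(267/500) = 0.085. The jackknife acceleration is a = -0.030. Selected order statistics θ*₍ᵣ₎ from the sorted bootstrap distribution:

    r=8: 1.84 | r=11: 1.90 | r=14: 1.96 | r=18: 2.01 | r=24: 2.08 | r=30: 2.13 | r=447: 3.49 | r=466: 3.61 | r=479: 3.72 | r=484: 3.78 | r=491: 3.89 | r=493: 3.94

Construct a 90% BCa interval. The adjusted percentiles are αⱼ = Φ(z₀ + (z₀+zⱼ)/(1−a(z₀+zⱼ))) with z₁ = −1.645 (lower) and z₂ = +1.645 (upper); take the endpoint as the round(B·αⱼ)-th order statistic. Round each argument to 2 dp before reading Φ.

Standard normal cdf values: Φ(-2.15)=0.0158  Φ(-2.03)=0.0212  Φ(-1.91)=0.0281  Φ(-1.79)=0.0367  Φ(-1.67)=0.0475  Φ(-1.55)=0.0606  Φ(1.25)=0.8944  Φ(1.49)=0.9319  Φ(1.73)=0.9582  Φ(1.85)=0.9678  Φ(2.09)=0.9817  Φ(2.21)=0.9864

(2.13, 3.72)

Lower: z₀ + z₁ = 0.085 + (-1.645) = -1.560; 1 − a(z₀+z₁) = 1 − (-0.030)(-1.560) = 0.9532; argument = 0.085 + (-1.560)/0.9532 = -1.5516 → -1.55.
α₁ = Φ(-1.55) = 0.0606; rank = round(500 × 0.0606) = 30; θ*₍30₎ = 2.13.
Upper: z₀ + z₂ = 1.730; 1 − a(z₀+z₂) = 1.0519; argument = 1.7296 → 1.73; α₂ = 0.9582; rank = 479; θ*₍479₎ = 3.72.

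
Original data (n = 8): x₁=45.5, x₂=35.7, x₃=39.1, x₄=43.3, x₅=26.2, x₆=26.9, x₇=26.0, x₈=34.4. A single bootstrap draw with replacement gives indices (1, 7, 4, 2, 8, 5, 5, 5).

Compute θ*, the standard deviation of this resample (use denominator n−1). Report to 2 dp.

Resample values: 45.5, 26.0, 43.3, 35.7, 34.4, 26.2, 26.2, 26.2.
Mean = 32.9375; sum of squared deviations = 459.2788
s² = 459.2788 / 7 = 65.6112
s = √65.6112 = 8.10

θ* = 8.10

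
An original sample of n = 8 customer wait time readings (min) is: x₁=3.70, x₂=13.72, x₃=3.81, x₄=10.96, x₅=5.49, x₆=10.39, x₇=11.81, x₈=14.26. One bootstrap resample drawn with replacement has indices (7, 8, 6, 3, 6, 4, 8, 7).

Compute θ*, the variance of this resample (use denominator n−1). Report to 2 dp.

Resample values: 11.81, 14.26, 10.39, 3.81, 10.39, 10.96, 14.26, 11.81.
Mean = 10.9612; sum of squared deviations = 74.9973
s² = 74.9973 / 7 = 10.7139

θ* = 10.71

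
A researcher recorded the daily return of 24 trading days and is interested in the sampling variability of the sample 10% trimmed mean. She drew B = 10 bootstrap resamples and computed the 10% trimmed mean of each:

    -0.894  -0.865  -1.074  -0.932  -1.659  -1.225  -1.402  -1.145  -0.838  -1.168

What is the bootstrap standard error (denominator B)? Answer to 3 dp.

Bootstrap SE is the standard deviation of the 10 replicate 10% trimmed means.
Mean of replicates: ((-0.894) + (-0.865) + (-1.074) + (-0.932) + (-1.659) + (-1.225) + (-1.402) + (-1.145) + (-0.838) + (-1.168)) / 10 = -11.2020 / 10 = -1.1202
Sum of squared deviations: (+0.2262)² + (+0.2552)² + (+0.0462)² + (+0.1882)² + (−0.5388)² + (−0.1048)² + (−0.2818)² + (−0.0248)² + (+0.2822)² + (−0.0478)² = 0.6171
Variance = 0.6171 / 10 = 0.0617
SE* = √0.0617

SE* = 0.248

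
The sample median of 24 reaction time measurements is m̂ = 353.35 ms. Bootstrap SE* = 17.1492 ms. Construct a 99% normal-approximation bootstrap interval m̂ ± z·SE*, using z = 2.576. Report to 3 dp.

Margin = 2.576 × 17.1492 = 44.1763
Interval: 353.35 ± 44.1763

(309.174, 397.526)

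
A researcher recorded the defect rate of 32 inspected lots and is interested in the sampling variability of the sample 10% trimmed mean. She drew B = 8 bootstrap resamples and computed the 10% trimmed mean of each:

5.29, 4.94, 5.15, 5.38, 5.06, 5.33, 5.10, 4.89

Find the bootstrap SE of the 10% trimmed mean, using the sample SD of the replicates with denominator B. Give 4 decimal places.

Bootstrap SE is the standard deviation of the 8 replicate 10% trimmed means.
Mean of replicates: (5.29 + 4.94 + 5.15 + 5.38 + 5.06 + 5.33 + 5.10 + 4.89) / 8 = 41.140000 / 8 = 5.142500
Sum of squared deviations: (+0.147500)² + (−0.202500)² + (+0.007500)² + (+0.237500)² + (−0.082500)² + (+0.187500)² + (−0.042500)² + (−0.252500)² = 0.226750
Variance = 0.226750 / 8 = 0.028344
SE* = √0.028344

SE* = 0.1684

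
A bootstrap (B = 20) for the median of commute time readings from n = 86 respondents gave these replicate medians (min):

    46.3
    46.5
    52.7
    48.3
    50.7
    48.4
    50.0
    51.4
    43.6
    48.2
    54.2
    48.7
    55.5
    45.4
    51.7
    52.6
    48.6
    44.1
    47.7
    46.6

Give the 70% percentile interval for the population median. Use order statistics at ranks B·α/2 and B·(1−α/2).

(45.4, 52.6)

Sorted replicates: 43.6, 44.1, 45.4, 46.3, 46.5, 46.6, 47.7, 48.2, 48.3, 48.4, 48.6, 48.7, 50.0, 50.7, 51.4, 51.7, 52.6, 52.7, 54.2, 55.5
α = 0.30; lower rank = 20 × 0.150 = 3; upper rank = 20 × 0.850 = 17.
The 3rd smallest replicate is 45.4; the 17th is 52.6.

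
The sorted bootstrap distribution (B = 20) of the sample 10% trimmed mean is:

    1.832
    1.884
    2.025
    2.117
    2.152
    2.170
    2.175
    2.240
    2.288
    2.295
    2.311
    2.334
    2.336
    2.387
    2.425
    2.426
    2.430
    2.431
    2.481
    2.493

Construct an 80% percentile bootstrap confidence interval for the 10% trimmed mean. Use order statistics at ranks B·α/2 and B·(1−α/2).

(1.884, 2.431)

α = 0.20; lower rank = 20 × 0.100 = 2; upper rank = 20 × 0.900 = 18.
The 2nd smallest replicate is 1.884; the 18th is 2.431.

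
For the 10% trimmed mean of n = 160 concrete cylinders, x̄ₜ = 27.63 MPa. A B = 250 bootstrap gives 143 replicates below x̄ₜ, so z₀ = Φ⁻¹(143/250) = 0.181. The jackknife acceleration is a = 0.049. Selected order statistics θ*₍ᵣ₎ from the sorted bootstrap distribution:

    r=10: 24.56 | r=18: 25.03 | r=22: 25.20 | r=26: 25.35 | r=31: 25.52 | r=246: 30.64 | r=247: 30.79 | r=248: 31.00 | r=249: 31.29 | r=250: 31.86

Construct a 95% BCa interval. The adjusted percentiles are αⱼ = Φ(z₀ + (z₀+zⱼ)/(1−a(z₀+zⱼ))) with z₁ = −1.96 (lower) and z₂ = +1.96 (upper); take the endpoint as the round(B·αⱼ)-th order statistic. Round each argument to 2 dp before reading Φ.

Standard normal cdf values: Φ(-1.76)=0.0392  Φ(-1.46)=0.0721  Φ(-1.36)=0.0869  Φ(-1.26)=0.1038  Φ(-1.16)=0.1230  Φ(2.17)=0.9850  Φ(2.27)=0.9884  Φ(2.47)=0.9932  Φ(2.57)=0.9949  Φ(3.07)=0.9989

(25.03, 31.29)

Lower: z₀ + z₁ = 0.181 + (-1.960) = -1.779; 1 − a(z₀+z₁) = 1 − (0.049)(-1.779) = 1.0872; argument = 0.181 + (-1.779)/1.0872 = -1.4554 → -1.46.
α₁ = Φ(-1.46) = 0.0721; rank = round(250 × 0.0721) = 18; θ*₍18₎ = 25.03.
Upper: z₀ + z₂ = 2.141; 1 − a(z₀+z₂) = 0.8951; argument = 2.5729 → 2.57; α₂ = 0.9949; rank = 249; θ*₍249₎ = 31.29.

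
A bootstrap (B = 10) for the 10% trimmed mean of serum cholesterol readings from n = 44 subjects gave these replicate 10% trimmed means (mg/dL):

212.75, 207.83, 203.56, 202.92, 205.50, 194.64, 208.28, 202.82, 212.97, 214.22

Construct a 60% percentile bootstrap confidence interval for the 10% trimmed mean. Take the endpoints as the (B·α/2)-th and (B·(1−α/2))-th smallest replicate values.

(202.82, 212.75)

Sorted replicates: 194.64, 202.82, 202.92, 203.56, 205.50, 207.83, 208.28, 212.75, 212.97, 214.22
α = 0.40; lower rank = 10 × 0.200 = 2; upper rank = 10 × 0.800 = 8.
The 2nd smallest replicate is 202.82; the 8th is 212.75.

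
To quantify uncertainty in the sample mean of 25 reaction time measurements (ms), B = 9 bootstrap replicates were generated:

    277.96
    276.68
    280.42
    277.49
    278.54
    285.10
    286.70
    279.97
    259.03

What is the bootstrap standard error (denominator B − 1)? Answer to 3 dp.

Bootstrap SE is the standard deviation of the 9 replicate means.
Mean of replicates: (277.96 + 276.68 + 280.42 + 277.49 + 278.54 + 285.10 + 286.70 + 279.97 + 259.03) / 9 = 2501.8900 / 9 = 277.9878
Sum of squared deviations: (−0.0278)² + (−1.3078)² + (+2.4322)² + (−0.4978)² + (+0.5522)² + (+7.1122)² + (+8.7122)² + (+1.9822)² + (−18.9578)² = 497.9926
Variance = 497.9926 / 8 = 62.2491
SE* = √62.2491

SE* = 7.890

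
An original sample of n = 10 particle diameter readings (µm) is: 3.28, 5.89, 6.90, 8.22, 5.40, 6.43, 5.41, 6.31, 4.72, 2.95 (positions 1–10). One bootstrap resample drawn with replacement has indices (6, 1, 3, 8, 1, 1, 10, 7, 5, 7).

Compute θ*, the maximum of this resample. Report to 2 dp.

θ* = 6.90

Resample values: 6.43, 3.28, 6.90, 6.31, 3.28, 3.28, 2.95, 5.41, 5.40, 5.41.
Maximum = 6.90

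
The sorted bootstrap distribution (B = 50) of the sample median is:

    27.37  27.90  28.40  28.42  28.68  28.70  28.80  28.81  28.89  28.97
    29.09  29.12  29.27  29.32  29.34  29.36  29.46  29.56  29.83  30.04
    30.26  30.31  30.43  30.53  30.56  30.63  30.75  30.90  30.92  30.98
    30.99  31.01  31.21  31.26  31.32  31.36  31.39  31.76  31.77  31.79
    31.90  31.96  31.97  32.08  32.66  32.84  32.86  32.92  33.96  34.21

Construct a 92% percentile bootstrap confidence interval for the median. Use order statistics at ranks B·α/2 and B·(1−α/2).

α = 0.08; lower rank = 50 × 0.040 = 2; upper rank = 50 × 0.960 = 48.
The 2nd smallest replicate is 27.90; the 48th is 32.92.

(27.90, 32.92)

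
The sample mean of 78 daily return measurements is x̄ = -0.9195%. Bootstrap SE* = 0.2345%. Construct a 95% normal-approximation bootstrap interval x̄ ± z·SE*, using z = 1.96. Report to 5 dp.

(-1.37912, -0.45988)

Margin = 1.96 × 0.2345 = 0.459620
Interval: -0.9195 ± 0.459620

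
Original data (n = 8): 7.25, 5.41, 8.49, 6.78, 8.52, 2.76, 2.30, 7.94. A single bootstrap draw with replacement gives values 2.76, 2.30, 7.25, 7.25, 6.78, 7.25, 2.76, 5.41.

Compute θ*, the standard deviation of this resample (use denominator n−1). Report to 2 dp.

θ* = 2.25

Mean = 5.2200; sum of squared deviations = 35.4620
s² = 35.4620 / 7 = 5.0660
s = √5.0660 = 2.25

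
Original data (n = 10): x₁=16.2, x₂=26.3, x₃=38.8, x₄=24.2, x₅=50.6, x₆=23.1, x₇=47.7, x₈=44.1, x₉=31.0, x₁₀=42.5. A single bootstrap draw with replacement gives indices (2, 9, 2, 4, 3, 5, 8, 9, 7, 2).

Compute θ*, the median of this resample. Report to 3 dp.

θ* = 31.000

Resample values: 26.3, 31.0, 26.3, 24.2, 38.8, 50.6, 44.1, 31.0, 47.7, 26.3.
Sorted: 24.2, 26.3, 26.3, 26.3, 31.0, 31.0, 38.8, 44.1, 47.7, 50.6
Median = average of the two middle values = 31.000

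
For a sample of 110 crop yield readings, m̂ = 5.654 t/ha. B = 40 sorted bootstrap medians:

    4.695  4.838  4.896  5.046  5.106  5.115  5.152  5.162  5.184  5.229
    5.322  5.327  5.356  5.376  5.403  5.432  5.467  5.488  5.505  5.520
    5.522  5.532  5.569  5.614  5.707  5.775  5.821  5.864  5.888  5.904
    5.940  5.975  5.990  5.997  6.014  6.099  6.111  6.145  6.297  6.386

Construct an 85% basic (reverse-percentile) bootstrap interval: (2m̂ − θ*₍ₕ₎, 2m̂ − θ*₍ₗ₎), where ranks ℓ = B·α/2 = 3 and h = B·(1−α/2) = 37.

(5.197, 6.412)

Percentile endpoints at ranks 3 and 37: θ*₍3₎ = 4.896, θ*₍37₎ = 6.111.
Basic interval reflects these around m̂:
  lower = 2 × 5.654 − 6.111 = 5.197
  upper = 2 × 5.654 − 4.896 = 6.412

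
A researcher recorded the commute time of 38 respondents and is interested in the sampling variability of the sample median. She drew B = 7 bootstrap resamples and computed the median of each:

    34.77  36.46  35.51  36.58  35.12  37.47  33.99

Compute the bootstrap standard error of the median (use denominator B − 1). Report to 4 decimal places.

Bootstrap SE is the standard deviation of the 7 replicate medians.
Mean of replicates: (34.77 + 36.46 + 35.51 + 36.58 + 35.12 + 37.47 + 33.99) / 7 = 249.90000 / 7 = 35.70000
Sum of squared deviations: (−0.93000)² + (+0.76000)² + (−0.19000)² + (+0.88000)² + (−0.58000)² + (+1.77000)² + (−1.71000)² = 8.64640
Variance = 8.64640 / 6 = 1.44107
SE* = √1.44107

SE* = 1.2004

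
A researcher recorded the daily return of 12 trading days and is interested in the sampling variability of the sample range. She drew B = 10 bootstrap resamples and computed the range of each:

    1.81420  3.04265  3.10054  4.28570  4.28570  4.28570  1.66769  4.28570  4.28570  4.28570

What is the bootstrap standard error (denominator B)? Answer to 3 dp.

Bootstrap SE is the standard deviation of the 10 replicate ranges.
Mean of replicates: (1.81420 + 3.04265 + 3.10054 + 4.28570 + 4.28570 + 4.28570 + 1.66769 + 4.28570 + 4.28570 + 4.28570) / 10 = 35.339280 / 10 = 3.533928
Sum of squared deviations: (−1.719728)² + (−0.491278)² + (−0.433388)² + (+0.751772)² + (+0.751772)² + (+0.751772)² + (−1.866238)² + (+0.751772)² + (+0.751772)² + (+0.751772)² = 10.260455
Variance = 10.260455 / 10 = 1.026045
SE* = √1.026045

SE* = 1.013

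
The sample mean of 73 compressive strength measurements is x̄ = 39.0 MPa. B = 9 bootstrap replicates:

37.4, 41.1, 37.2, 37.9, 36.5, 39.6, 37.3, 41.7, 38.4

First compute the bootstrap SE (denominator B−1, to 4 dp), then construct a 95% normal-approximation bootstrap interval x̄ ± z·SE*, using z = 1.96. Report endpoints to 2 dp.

Mean of replicates = 38.5667; sum of squared deviations = 26.8800; SE* = √(26.8800/8) = 1.8330
Margin = 1.96 × 1.8330 = 3.593
Interval: 39.0 ± 3.593

(35.41, 42.59)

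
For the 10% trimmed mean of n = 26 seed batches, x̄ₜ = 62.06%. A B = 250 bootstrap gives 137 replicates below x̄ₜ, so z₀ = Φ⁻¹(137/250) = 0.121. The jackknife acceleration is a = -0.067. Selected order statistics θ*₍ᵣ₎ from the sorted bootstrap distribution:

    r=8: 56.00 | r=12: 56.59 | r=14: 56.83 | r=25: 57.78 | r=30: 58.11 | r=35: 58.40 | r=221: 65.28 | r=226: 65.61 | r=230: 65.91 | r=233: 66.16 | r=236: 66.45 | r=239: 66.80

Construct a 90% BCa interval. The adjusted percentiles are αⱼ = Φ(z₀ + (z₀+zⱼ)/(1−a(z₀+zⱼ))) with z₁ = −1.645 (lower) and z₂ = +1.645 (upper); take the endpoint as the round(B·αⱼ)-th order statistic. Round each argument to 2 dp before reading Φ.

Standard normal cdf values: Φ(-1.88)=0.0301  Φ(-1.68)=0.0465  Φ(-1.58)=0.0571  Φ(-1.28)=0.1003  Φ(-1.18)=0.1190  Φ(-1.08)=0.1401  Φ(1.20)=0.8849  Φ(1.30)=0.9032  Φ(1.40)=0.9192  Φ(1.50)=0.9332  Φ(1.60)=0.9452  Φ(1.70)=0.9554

(56.83, 66.80)

Lower: z₀ + z₁ = 0.121 + (-1.645) = -1.524; 1 − a(z₀+z₁) = 1 − (-0.067)(-1.524) = 0.8979; argument = 0.121 + (-1.524)/0.8979 = -1.5763 → -1.58.
α₁ = Φ(-1.58) = 0.0571; rank = round(250 × 0.0571) = 14; θ*₍14₎ = 56.83.
Upper: z₀ + z₂ = 1.766; 1 − a(z₀+z₂) = 1.1183; argument = 1.7002 → 1.70; α₂ = 0.9554; rank = 239; θ*₍239₎ = 66.80.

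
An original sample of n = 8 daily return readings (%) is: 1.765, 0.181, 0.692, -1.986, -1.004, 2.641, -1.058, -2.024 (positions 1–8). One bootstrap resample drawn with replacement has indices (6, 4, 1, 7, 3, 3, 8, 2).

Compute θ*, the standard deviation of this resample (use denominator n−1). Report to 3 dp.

Resample values: 2.641, -1.986, 1.765, -1.058, 0.692, 0.692, -2.024, 0.181.
Mean = 0.1129; sum of squared deviations = 20.1388
s² = 20.1388 / 7 = 2.8770
s = √2.8770 = 1.696

θ* = 1.696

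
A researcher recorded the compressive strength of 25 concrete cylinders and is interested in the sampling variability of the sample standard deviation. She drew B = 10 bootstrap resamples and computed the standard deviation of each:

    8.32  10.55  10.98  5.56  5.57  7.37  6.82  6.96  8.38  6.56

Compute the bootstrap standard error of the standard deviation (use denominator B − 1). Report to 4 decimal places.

Bootstrap SE is the standard deviation of the 10 replicate standard deviations.
Mean of replicates: (8.32 + 10.55 + 10.98 + 5.56 + 5.57 + 7.37 + 6.82 + 6.96 + 8.38 + 6.56) / 10 = 77.07000 / 10 = 7.70700
Sum of squared deviations: (+0.61300)² + (+2.84300)² + (+3.27300)² + (−2.14700)² + (−2.13700)² + (−0.33700)² + (−0.88700)² + (−0.74700)² + (+0.67300)² + (−1.14700)² = 31.57421
Variance = 31.57421 / 9 = 3.50825
SE* = √3.50825

SE* = 1.8730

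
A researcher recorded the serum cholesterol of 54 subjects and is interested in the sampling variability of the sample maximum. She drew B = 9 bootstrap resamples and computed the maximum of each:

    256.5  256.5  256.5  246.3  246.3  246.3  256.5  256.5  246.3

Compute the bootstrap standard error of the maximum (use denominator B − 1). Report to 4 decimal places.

Bootstrap SE is the standard deviation of the 9 replicate maximums.
Mean of replicates: (256.5 + 256.5 + 256.5 + 246.3 + 246.3 + 246.3 + 256.5 + 256.5 + 246.3) / 9 = 2267.70000 / 9 = 251.96667
Sum of squared deviations: (+4.53333)² + (+4.53333)² + (+4.53333)² + (−5.66667)² + (−5.66667)² + (−5.66667)² + (+4.53333)² + (+4.53333)² + (−5.66667)² = 231.20000
Variance = 231.20000 / 8 = 28.90000
SE* = √28.90000

SE* = 5.3759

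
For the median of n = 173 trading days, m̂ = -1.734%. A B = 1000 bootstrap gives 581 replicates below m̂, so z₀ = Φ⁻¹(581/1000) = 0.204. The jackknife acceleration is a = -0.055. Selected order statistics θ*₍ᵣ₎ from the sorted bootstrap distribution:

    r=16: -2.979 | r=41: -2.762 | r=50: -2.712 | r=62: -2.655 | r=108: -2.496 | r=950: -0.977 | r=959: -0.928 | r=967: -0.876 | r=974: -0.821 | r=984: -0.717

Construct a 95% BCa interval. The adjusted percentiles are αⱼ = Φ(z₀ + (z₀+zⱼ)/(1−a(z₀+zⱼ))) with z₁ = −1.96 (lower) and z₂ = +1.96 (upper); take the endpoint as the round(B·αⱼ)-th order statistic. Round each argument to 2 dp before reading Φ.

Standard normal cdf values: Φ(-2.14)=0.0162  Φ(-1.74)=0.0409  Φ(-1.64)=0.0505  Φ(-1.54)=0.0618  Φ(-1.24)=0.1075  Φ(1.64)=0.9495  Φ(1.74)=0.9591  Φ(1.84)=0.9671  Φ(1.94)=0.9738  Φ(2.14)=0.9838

Lower: z₀ + z₁ = 0.204 + (-1.960) = -1.756; 1 − a(z₀+z₁) = 1 − (-0.055)(-1.756) = 0.9034; argument = 0.204 + (-1.756)/0.9034 = -1.7397 → -1.74.
α₁ = Φ(-1.74) = 0.0409; rank = round(1000 × 0.0409) = 41; θ*₍41₎ = -2.762.
Upper: z₀ + z₂ = 2.164; 1 − a(z₀+z₂) = 1.1190; argument = 2.1378 → 2.14; α₂ = 0.9838; rank = 984; θ*₍984₎ = -0.717.

(-2.762, -0.717)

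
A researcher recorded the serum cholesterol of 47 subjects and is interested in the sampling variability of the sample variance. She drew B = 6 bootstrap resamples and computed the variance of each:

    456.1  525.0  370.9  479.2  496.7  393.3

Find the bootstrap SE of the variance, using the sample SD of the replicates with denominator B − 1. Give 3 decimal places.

Bootstrap SE is the standard deviation of the 6 replicate variances.
Mean of replicates: (456.1 + 525.0 + 370.9 + 479.2 + 496.7 + 393.3) / 6 = 2721.2000 / 6 = 453.5333
Sum of squared deviations: (+2.5667)² + (+71.4667)² + (−82.6333)² + (+25.6667)² + (+43.1667)² + (−60.2333)² = 18092.5333
Variance = 18092.5333 / 5 = 3618.5067
SE* = √3618.5067

SE* = 60.154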